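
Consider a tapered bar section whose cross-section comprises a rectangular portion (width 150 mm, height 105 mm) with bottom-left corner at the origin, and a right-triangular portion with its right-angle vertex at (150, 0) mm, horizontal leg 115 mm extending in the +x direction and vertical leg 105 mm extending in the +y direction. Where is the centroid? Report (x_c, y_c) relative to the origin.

Part | A | x̄ᵢ | ȳᵢ | A·x̄ᵢ | A·ȳᵢ
rectangular portion | 15750.00 | 75.00 | 52.50 | 1181250.00 | 826875.00
triangular portion | 6037.50 | 188.33 | 35.00 | 1137062.50 | 211312.50
Σ | 21787.50 |  |  | 2318312.50 | 1038187.50
x_c = 2318312.50 / 21787.50 = 106.41 mm
y_c = 1038187.50 / 21787.50 = 47.65 mm

x_c = 106.41 mm, y_c = 47.65 mm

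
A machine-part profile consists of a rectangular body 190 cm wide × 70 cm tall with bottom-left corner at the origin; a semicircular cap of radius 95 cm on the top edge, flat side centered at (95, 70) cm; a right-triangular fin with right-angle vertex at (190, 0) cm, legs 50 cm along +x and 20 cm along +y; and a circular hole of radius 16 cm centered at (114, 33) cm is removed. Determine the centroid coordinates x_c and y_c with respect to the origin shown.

rectangular body: A = 190 × 70 = 13300.00, centroid at (95.00, 35.00).
semicircular top: A = ½π·95² = 14176.44, centroid at (95.00, 110.32).
triangular fin: A = ½·50·20 = 500.00, centroid at (206.67, 6.67).
hole: A = −π·16² = -804.25, centroid at (114.00, 33.00).
ΣA = 27172.19 cm²
ΣAx_c = (13300.00)(95.00) + (14176.44)(95.00) + (500.00)(206.67) + (-804.25)(114.00) = 2621910.59 cm³
ΣAy_c = (13300.00)(35.00) + (14176.44)(110.32) + (500.00)(6.67) + (-804.25)(33.00) = 2006227.07 cm³
x_c = 2621910.59 / 27172.19 = 96.49 cm
y_c = 2006227.07 / 27172.19 = 73.83 cm

x_c = 96.49 cm, y_c = 73.83 cm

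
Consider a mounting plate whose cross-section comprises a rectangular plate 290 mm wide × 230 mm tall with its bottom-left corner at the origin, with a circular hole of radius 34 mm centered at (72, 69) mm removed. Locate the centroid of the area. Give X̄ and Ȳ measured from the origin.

X̄ = 149.20 mm, Ȳ = 117.65 mm

Part | A | x̄ᵢ | ȳᵢ | A·x̄ᵢ | A·ȳᵢ
plate | 66700.00 | 145.00 | 115.00 | 9671500.00 | 7670500.00
hole | -3631.68 | 72.00 | 69.00 | -261481.04 | -250586.00
Σ | 63068.32 |  |  | 9410018.96 | 7419914.00
X̄ = 9410018.96 / 63068.32 = 149.20 mm
Ȳ = 7419914.00 / 63068.32 = 117.65 mm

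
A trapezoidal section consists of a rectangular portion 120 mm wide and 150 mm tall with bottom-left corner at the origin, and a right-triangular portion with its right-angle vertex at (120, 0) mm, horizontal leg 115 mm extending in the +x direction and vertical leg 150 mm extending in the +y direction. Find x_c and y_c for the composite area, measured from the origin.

rectangular portion: A = 120 × 150 = 18000.00, centroid at (60.00, 75.00).
triangular portion: A = ½·115·150 = 8625.00, centroid at (158.33, 50.00).
ΣA = 26625.00 mm², ΣAx_c = 2445625.00 mm³, ΣAy_c = 1781250.00 mm³.
x_c = 2445625.00/26625.00 = 91.85 mm; y_c = 1781250.00/26625.00 = 66.90 mm.

x_c = 91.85 mm, y_c = 66.90 mm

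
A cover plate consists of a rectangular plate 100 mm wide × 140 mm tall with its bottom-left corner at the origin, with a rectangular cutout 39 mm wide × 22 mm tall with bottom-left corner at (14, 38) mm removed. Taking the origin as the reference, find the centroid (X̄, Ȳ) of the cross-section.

X̄ = 51.08 mm, Ȳ = 71.37 mm

Part | A | x̄ᵢ | ȳᵢ | A·x̄ᵢ | A·ȳᵢ
plate | 14000.00 | 50.00 | 70.00 | 700000.00 | 980000.00
hole | -858.00 | 33.50 | 49.00 | -28743.00 | -42042.00
Σ | 13142.00 |  |  | 671257.00 | 937958.00
X̄ = 671257.00 / 13142.00 = 51.08 mm
Ȳ = 937958.00 / 13142.00 = 71.37 mm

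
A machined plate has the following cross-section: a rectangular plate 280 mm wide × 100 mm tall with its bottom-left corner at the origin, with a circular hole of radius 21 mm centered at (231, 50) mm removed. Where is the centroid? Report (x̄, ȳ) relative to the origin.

plate: A = 280 × 100 = 28000.00, centroid at (140.00, 50.00).
hole: A = −π·21² = -1385.44, centroid at (231.00, 50.00).
ΣA = 26614.56 mm², ΣAx̄ = 3599962.81 mm³, ΣAȳ = 1330727.88 mm³.
x̄ = 3599962.81/26614.56 = 135.26 mm; ȳ = 1330727.88/26614.56 = 50.00 mm.

x̄ = 135.26 mm, ȳ = 50.00 mm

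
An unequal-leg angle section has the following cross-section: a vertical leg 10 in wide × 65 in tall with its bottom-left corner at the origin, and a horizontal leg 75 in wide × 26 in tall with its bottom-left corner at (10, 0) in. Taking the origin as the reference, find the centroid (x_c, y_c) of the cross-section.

vertical leg: A = 10 × 65 = 650.00, centroid at (5.00, 32.50).
horizontal leg: A = 75 × 26 = 1950.00, centroid at (47.50, 13.00).
ΣA = 2600.00 in²
ΣAx_c = (650.00)(5.00) + (1950.00)(47.50) = 95875.00 in³
ΣAy_c = (650.00)(32.50) + (1950.00)(13.00) = 46475.00 in³
x_c = 95875.00 / 2600.00 = 36.88 in
y_c = 46475.00 / 2600.00 = 17.88 in

x_c = 36.88 in, y_c = 17.88 in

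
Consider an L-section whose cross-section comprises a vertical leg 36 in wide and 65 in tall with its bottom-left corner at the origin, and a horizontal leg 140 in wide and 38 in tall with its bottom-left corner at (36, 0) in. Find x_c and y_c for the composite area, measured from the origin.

Part | A | x̄ᵢ | ȳᵢ | A·x̄ᵢ | A·ȳᵢ
vertical leg | 2340.00 | 18.00 | 32.50 | 42120.00 | 76050.00
horizontal leg | 5320.00 | 106.00 | 19.00 | 563920.00 | 101080.00
Σ | 7660.00 |  |  | 606040.00 | 177130.00
x_c = 606040.00 / 7660.00 = 79.12 in
y_c = 177130.00 / 7660.00 = 23.12 in

x_c = 79.12 in, y_c = 23.12 in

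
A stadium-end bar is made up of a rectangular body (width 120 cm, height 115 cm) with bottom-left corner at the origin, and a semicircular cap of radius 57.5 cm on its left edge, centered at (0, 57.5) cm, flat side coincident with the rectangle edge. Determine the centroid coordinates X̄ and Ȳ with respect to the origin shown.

X̄ = 36.92 cm, Ȳ = 57.50 cm

Part | A | x̄ᵢ | ȳᵢ | A·x̄ᵢ | A·ȳᵢ
rectangular body | 13800.00 | 60.00 | 57.50 | 828000.00 | 793500.00
semicircular end | 5193.45 | -24.40 | 57.50 | -126739.58 | 298623.11
Σ | 18993.45 |  |  | 701260.42 | 1092123.11
X̄ = 701260.42 / 18993.45 = 36.92 cm
Ȳ = 1092123.11 / 18993.45 = 57.50 cm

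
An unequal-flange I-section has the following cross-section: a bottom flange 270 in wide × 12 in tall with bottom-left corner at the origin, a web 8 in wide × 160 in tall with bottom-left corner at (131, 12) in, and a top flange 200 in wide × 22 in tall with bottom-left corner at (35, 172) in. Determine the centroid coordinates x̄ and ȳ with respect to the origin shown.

bottom flange: A = 270 × 12 = 3240.00, centroid at (135.00, 6.00).
web: A = 8 × 160 = 1280.00, centroid at (135.00, 92.00).
top flange: A = 200 × 22 = 4400.00, centroid at (135.00, 183.00).
ΣA = 8920.00 in², ΣAx̄ = 1204200.00 in³, ΣAȳ = 942400.00 in³.
x̄ = 1204200.00/8920.00 = 135.00 in; ȳ = 942400.00/8920.00 = 105.65 in.

x̄ = 135.00 in, ȳ = 105.65 in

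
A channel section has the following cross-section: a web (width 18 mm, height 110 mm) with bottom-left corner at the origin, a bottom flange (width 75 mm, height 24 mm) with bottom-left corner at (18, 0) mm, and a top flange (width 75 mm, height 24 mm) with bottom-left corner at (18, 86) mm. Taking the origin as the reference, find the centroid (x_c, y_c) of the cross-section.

x_c = 39.00 mm, y_c = 55.00 mm

web: A = 18 × 110 = 1980.00, centroid at (9.00, 55.00).
bottom flange: A = 75 × 24 = 1800.00, centroid at (55.50, 12.00).
top flange: A = 75 × 24 = 1800.00, centroid at (55.50, 98.00).
ΣA = 5580.00 mm²
ΣAx_c = (1980.00)(9.00) + (1800.00)(55.50) + (1800.00)(55.50) = 217620.00 mm³
ΣAy_c = (1980.00)(55.00) + (1800.00)(12.00) + (1800.00)(98.00) = 306900.00 mm³
x_c = 217620.00 / 5580.00 = 39.00 mm
y_c = 306900.00 / 5580.00 = 55.00 mm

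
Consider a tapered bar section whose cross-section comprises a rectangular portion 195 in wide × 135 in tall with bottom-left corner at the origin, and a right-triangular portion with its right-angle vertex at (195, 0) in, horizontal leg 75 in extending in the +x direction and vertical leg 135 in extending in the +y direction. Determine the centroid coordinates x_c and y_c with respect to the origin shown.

x_c = 117.26 in, y_c = 63.87 in

Part | A | x̄ᵢ | ȳᵢ | A·x̄ᵢ | A·ȳᵢ
rectangular portion | 26325.00 | 97.50 | 67.50 | 2566687.50 | 1776937.50
triangular portion | 5062.50 | 220.00 | 45.00 | 1113750.00 | 227812.50
Σ | 31387.50 |  |  | 3680437.50 | 2004750.00
x_c = 3680437.50 / 31387.50 = 117.26 in
y_c = 2004750.00 / 31387.50 = 63.87 in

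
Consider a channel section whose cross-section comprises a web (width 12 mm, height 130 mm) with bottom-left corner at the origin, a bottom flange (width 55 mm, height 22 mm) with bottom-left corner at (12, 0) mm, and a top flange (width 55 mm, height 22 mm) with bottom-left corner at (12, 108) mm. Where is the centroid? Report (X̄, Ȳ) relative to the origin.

web: A = 12 × 130 = 1560.00, centroid at (6.00, 65.00).
bottom flange: A = 55 × 22 = 1210.00, centroid at (39.50, 11.00).
top flange: A = 55 × 22 = 1210.00, centroid at (39.50, 119.00).
ΣA = 3980.00 mm², ΣAX̄ = 104950.00 mm³, ΣAȲ = 258700.00 mm³.
X̄ = 104950.00/3980.00 = 26.37 mm; Ȳ = 258700.00/3980.00 = 65.00 mm.

X̄ = 26.37 mm, Ȳ = 65.00 mm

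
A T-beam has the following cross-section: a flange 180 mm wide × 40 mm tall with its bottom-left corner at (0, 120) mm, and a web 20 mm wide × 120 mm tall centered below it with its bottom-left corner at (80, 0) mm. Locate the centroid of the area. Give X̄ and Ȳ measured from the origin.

Part | A | x̄ᵢ | ȳᵢ | A·x̄ᵢ | A·ȳᵢ
web | 2400.00 | 90.00 | 60.00 | 216000.00 | 144000.00
flange | 7200.00 | 90.00 | 140.00 | 648000.00 | 1008000.00
Σ | 9600.00 |  |  | 864000.00 | 1152000.00
X̄ = 864000.00 / 9600.00 = 90.00 mm
Ȳ = 1152000.00 / 9600.00 = 120.00 mm

X̄ = 90.00 mm, Ȳ = 120.00 mm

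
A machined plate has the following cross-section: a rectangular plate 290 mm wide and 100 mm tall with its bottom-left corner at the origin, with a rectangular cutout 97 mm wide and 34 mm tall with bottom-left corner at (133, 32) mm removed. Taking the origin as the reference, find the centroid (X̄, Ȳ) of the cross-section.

plate: A = 290 × 100 = 29000.00, centroid at (145.00, 50.00).
hole: A = −(97 × 34) = -3298.00, centroid at (181.50, 49.00).
ΣA = 25702.00 mm², ΣAX̄ = 3606413.00 mm³, ΣAȲ = 1288398.00 mm³.
X̄ = 3606413.00/25702.00 = 140.32 mm; Ȳ = 1288398.00/25702.00 = 50.13 mm.

X̄ = 140.32 mm, Ȳ = 50.13 mm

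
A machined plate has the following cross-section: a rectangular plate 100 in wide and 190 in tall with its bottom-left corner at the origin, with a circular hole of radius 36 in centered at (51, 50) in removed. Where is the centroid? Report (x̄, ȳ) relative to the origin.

x̄ = 49.73 in, ȳ = 107.27 in

plate: A = 100 × 190 = 19000.00, centroid at (50.00, 95.00).
hole: A = −π·36² = -4071.50, centroid at (51.00, 50.00).
ΣA = 14928.50 in²
ΣAx̄ = (19000.00)(50.00) + (-4071.50)(51.00) = 742353.29 in³
ΣAȳ = (19000.00)(95.00) + (-4071.50)(50.00) = 1601424.80 in³
x̄ = 742353.29 / 14928.50 = 49.73 in
ȳ = 1601424.80 / 14928.50 = 107.27 in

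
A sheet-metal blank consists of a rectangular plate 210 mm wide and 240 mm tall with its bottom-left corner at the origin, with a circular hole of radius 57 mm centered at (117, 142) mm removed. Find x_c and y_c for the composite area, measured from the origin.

x_c = 101.95 mm, y_c = 114.41 mm

plate: A = 210 × 240 = 50400.00, centroid at (105.00, 120.00).
hole: A = −π·57² = -10207.03, centroid at (117.00, 142.00).
ΣA = 40192.97 mm², ΣAx_c = 4097776.96 mm³, ΣAy_c = 4598601.10 mm³.
x_c = 4097776.96/40192.97 = 101.95 mm; y_c = 4598601.10/40192.97 = 114.41 mm.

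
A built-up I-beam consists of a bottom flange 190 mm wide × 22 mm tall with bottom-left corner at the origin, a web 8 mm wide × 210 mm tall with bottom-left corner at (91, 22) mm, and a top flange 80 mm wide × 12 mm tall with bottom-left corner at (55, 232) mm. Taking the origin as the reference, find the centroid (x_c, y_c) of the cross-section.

x_c = 95.00 mm, y_c = 71.53 mm

Part | A | x̄ᵢ | ȳᵢ | A·x̄ᵢ | A·ȳᵢ
bottom flange | 4180.00 | 95.00 | 11.00 | 397100.00 | 45980.00
web | 1680.00 | 95.00 | 127.00 | 159600.00 | 213360.00
top flange | 960.00 | 95.00 | 238.00 | 91200.00 | 228480.00
Σ | 6820.00 |  |  | 647900.00 | 487820.00
x_c = 647900.00 / 6820.00 = 95.00 mm
y_c = 487820.00 / 6820.00 = 71.53 mm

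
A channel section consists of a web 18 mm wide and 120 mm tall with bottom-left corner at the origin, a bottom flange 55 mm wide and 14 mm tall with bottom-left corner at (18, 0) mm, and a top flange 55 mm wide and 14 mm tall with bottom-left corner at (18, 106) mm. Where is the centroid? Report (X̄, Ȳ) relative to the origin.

web: A = 18 × 120 = 2160.00, centroid at (9.00, 60.00).
bottom flange: A = 55 × 14 = 770.00, centroid at (45.50, 7.00).
top flange: A = 55 × 14 = 770.00, centroid at (45.50, 113.00).
ΣA = 3700.00 mm²
ΣAX̄ = (2160.00)(9.00) + (770.00)(45.50) + (770.00)(45.50) = 89510.00 mm³
ΣAȲ = (2160.00)(60.00) + (770.00)(7.00) + (770.00)(113.00) = 222000.00 mm³
X̄ = 89510.00 / 3700.00 = 24.19 mm
Ȳ = 222000.00 / 3700.00 = 60.00 mm

X̄ = 24.19 mm, Ȳ = 60.00 mm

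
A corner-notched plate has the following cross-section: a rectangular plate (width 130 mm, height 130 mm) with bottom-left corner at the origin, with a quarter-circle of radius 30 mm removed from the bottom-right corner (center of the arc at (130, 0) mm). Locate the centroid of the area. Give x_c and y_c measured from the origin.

x_c = 62.72 mm, y_c = 67.28 mm

Part | A | x̄ᵢ | ȳᵢ | A·x̄ᵢ | A·ȳᵢ
plate | 16900.00 | 65.00 | 65.00 | 1098500.00 | 1098500.00
removed quarter-circle | -706.86 | 117.27 | 12.73 | -82891.59 | -9000.00
Σ | 16193.14 |  |  | 1015608.41 | 1089500.00
x_c = 1015608.41 / 16193.14 = 62.72 mm
y_c = 1089500.00 / 16193.14 = 67.28 mm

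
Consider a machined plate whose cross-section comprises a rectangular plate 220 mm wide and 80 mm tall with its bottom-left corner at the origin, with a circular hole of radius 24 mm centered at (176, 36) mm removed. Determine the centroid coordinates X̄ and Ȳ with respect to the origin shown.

X̄ = 102.44 mm, Ȳ = 40.46 mm

Part | A | x̄ᵢ | ȳᵢ | A·x̄ᵢ | A·ȳᵢ
plate | 17600.00 | 110.00 | 40.00 | 1936000.00 | 704000.00
hole | -1809.56 | 176.00 | 36.00 | -318482.10 | -65144.07
Σ | 15790.44 |  |  | 1617517.90 | 638855.93
X̄ = 1617517.90 / 15790.44 = 102.44 mm
Ȳ = 638855.93 / 15790.44 = 40.46 mm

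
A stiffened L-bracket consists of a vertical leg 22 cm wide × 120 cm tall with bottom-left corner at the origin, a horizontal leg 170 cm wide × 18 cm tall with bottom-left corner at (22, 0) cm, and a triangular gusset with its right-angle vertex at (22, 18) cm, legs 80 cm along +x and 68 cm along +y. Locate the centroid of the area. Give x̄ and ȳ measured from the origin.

x̄ = 58.06 cm, ȳ = 35.22 cm

Part | A | x̄ᵢ | ȳᵢ | A·x̄ᵢ | A·ȳᵢ
vertical leg | 2640.00 | 11.00 | 60.00 | 29040.00 | 158400.00
horizontal leg | 3060.00 | 107.00 | 9.00 | 327420.00 | 27540.00
gusset | 2720.00 | 48.67 | 40.67 | 132373.33 | 110613.33
Σ | 8420.00 |  |  | 488833.33 | 296553.33
x̄ = 488833.33 / 8420.00 = 58.06 cm
ȳ = 296553.33 / 8420.00 = 35.22 cm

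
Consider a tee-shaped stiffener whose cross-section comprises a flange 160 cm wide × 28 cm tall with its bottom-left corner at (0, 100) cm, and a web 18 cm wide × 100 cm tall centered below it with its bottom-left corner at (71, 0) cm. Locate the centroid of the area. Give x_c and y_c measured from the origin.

x_c = 80.00 cm, y_c = 95.66 cm

web: A = 18 × 100 = 1800.00, centroid at (80.00, 50.00).
flange: A = 160 × 28 = 4480.00, centroid at (80.00, 114.00).
ΣA = 6280.00 cm²
ΣAx_c = (1800.00)(80.00) + (4480.00)(80.00) = 502400.00 cm³
ΣAy_c = (1800.00)(50.00) + (4480.00)(114.00) = 600720.00 cm³
x_c = 502400.00 / 6280.00 = 80.00 cm
y_c = 600720.00 / 6280.00 = 95.66 cm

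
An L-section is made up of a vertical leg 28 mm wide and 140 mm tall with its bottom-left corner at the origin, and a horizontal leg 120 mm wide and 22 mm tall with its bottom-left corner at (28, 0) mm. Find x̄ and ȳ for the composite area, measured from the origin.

x̄ = 43.78 mm, ȳ = 46.26 mm

vertical leg: A = 28 × 140 = 3920.00, centroid at (14.00, 70.00).
horizontal leg: A = 120 × 22 = 2640.00, centroid at (88.00, 11.00).
ΣA = 6560.00 mm², ΣAx̄ = 287200.00 mm³, ΣAȳ = 303440.00 mm³.
x̄ = 287200.00/6560.00 = 43.78 mm; ȳ = 303440.00/6560.00 = 46.26 mm.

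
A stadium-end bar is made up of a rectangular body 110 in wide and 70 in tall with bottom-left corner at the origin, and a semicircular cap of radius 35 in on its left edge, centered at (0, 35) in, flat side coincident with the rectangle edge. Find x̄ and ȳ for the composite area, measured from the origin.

rectangular body: A = 110 × 70 = 7700.00, centroid at (55.00, 35.00).
semicircular end: A = ½π·35² = 1924.23, centroid at (-14.85, 35.00).
ΣA = 9624.23 in²
ΣAx̄ = (7700.00)(55.00) + (1924.23)(-14.85) = 394916.67 in³
ΣAȳ = (7700.00)(35.00) + (1924.23)(35.00) = 336847.89 in³
x̄ = 394916.67 / 9624.23 = 41.03 in
ȳ = 336847.89 / 9624.23 = 35.00 in

x̄ = 41.03 in, ȳ = 35.00 in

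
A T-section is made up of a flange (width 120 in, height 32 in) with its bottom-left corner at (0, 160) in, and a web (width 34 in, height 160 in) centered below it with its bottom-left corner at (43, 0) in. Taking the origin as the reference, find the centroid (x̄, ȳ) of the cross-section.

web: A = 34 × 160 = 5440.00, centroid at (60.00, 80.00).
flange: A = 120 × 32 = 3840.00, centroid at (60.00, 176.00).
ΣA = 9280.00 in², ΣAx̄ = 556800.00 in³, ΣAȳ = 1111040.00 in³.
x̄ = 556800.00/9280.00 = 60.00 in; ȳ = 1111040.00/9280.00 = 119.72 in.

x̄ = 60.00 in, ȳ = 119.72 in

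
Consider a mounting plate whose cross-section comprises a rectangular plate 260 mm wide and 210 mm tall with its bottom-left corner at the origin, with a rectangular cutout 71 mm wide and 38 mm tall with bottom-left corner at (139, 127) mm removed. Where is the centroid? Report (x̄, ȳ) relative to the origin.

Part | A | x̄ᵢ | ȳᵢ | A·x̄ᵢ | A·ȳᵢ
plate | 54600.00 | 130.00 | 105.00 | 7098000.00 | 5733000.00
hole | -2698.00 | 174.50 | 146.00 | -470801.00 | -393908.00
Σ | 51902.00 |  |  | 6627199.00 | 5339092.00
x̄ = 6627199.00 / 51902.00 = 127.69 mm
ȳ = 5339092.00 / 51902.00 = 102.87 mm

x̄ = 127.69 mm, ȳ = 102.87 mm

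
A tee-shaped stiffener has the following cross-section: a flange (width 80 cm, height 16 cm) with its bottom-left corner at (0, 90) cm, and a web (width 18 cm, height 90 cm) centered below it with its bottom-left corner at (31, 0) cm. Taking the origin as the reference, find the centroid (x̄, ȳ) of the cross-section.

web: A = 18 × 90 = 1620.00, centroid at (40.00, 45.00).
flange: A = 80 × 16 = 1280.00, centroid at (40.00, 98.00).
ΣA = 2900.00 cm², ΣAx̄ = 116000.00 cm³, ΣAȳ = 198340.00 cm³.
x̄ = 116000.00/2900.00 = 40.00 cm; ȳ = 198340.00/2900.00 = 68.39 cm.

x̄ = 40.00 cm, ȳ = 68.39 cm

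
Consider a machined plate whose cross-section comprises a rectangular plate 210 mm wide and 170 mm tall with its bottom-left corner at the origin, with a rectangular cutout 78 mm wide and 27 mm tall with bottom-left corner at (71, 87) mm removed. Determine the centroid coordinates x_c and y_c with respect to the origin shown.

plate: A = 210 × 170 = 35700.00, centroid at (105.00, 85.00).
hole: A = −(78 × 27) = -2106.00, centroid at (110.00, 100.50).
ΣA = 33594.00 mm²
ΣAx_c = (35700.00)(105.00) + (-2106.00)(110.00) = 3516840.00 mm³
ΣAy_c = (35700.00)(85.00) + (-2106.00)(100.50) = 2822847.00 mm³
x_c = 3516840.00 / 33594.00 = 104.69 mm
y_c = 2822847.00 / 33594.00 = 84.03 mm

x_c = 104.69 mm, y_c = 84.03 mm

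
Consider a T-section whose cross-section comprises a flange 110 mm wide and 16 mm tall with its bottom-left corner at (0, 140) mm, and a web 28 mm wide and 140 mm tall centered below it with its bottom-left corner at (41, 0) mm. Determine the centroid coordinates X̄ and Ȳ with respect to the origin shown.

X̄ = 55.00 mm, Ȳ = 94.17 mm

web: A = 28 × 140 = 3920.00, centroid at (55.00, 70.00).
flange: A = 110 × 16 = 1760.00, centroid at (55.00, 148.00).
ΣA = 5680.00 mm², ΣAX̄ = 312400.00 mm³, ΣAȲ = 534880.00 mm³.
X̄ = 312400.00/5680.00 = 55.00 mm; Ȳ = 534880.00/5680.00 = 94.17 mm.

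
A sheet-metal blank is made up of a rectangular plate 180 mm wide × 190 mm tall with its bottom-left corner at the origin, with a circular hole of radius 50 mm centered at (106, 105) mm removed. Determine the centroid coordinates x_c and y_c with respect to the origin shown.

Part | A | x̄ᵢ | ȳᵢ | A·x̄ᵢ | A·ȳᵢ
plate | 34200.00 | 90.00 | 95.00 | 3078000.00 | 3249000.00
hole | -7853.98 | 106.00 | 105.00 | -832522.05 | -824668.07
Σ | 26346.02 |  |  | 2245477.95 | 2424331.93
x_c = 2245477.95 / 26346.02 = 85.23 mm
y_c = 2424331.93 / 26346.02 = 92.02 mm

x_c = 85.23 mm, y_c = 92.02 mm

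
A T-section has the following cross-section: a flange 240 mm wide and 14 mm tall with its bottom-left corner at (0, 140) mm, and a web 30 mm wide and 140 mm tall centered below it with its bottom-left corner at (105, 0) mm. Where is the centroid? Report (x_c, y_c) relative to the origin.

x_c = 120.00 mm, y_c = 104.22 mm

web: A = 30 × 140 = 4200.00, centroid at (120.00, 70.00).
flange: A = 240 × 14 = 3360.00, centroid at (120.00, 147.00).
ΣA = 7560.00 mm²
ΣAx_c = (4200.00)(120.00) + (3360.00)(120.00) = 907200.00 mm³
ΣAy_c = (4200.00)(70.00) + (3360.00)(147.00) = 787920.00 mm³
x_c = 907200.00 / 7560.00 = 120.00 mm
y_c = 787920.00 / 7560.00 = 104.22 mm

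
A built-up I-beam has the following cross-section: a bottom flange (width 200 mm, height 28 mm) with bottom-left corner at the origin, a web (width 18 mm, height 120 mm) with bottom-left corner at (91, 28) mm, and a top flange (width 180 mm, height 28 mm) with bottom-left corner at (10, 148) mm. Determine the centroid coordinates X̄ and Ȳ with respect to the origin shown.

bottom flange: A = 200 × 28 = 5600.00, centroid at (100.00, 14.00).
web: A = 18 × 120 = 2160.00, centroid at (100.00, 88.00).
top flange: A = 180 × 28 = 5040.00, centroid at (100.00, 162.00).
ΣA = 12800.00 mm²
ΣAX̄ = (5600.00)(100.00) + (2160.00)(100.00) + (5040.00)(100.00) = 1280000.00 mm³
ΣAȲ = (5600.00)(14.00) + (2160.00)(88.00) + (5040.00)(162.00) = 1084960.00 mm³
X̄ = 1280000.00 / 12800.00 = 100.00 mm
Ȳ = 1084960.00 / 12800.00 = 84.76 mm

X̄ = 100.00 mm, Ȳ = 84.76 mm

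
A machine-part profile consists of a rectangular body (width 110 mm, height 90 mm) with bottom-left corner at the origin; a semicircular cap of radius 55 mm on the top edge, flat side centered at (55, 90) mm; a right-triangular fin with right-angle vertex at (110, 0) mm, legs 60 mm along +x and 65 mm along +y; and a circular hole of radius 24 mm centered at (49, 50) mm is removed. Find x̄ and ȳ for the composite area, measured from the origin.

x̄ = 65.62 mm, ȳ = 63.27 mm

Part | A | x̄ᵢ | ȳᵢ | A·x̄ᵢ | A·ȳᵢ
rectangular body | 9900.00 | 55.00 | 45.00 | 544500.00 | 445500.00
semicircular top | 4751.66 | 55.00 | 113.34 | 261341.24 | 538565.97
triangular fin | 1950.00 | 130.00 | 21.67 | 253500.00 | 42250.00
hole | -1809.56 | 49.00 | 50.00 | -88668.31 | -90477.87
Σ | 14792.10 |  |  | 970672.93 | 935838.10
x̄ = 970672.93 / 14792.10 = 65.62 mm
ȳ = 935838.10 / 14792.10 = 63.27 mm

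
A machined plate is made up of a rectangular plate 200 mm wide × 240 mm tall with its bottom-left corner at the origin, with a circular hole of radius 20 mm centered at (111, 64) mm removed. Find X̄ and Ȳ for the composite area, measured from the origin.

Part | A | x̄ᵢ | ȳᵢ | A·x̄ᵢ | A·ȳᵢ
plate | 48000.00 | 100.00 | 120.00 | 4800000.00 | 5760000.00
hole | -1256.64 | 111.00 | 64.00 | -139486.71 | -80424.77
Σ | 46743.36 |  |  | 4660513.29 | 5679575.23
X̄ = 4660513.29 / 46743.36 = 99.70 mm
Ȳ = 5679575.23 / 46743.36 = 121.51 mm

X̄ = 99.70 mm, Ȳ = 121.51 mm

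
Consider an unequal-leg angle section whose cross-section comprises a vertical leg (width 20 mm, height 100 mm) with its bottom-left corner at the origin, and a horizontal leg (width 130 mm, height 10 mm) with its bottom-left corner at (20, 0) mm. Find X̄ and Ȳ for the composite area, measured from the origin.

Part | A | x̄ᵢ | ȳᵢ | A·x̄ᵢ | A·ȳᵢ
vertical leg | 2000.00 | 10.00 | 50.00 | 20000.00 | 100000.00
horizontal leg | 1300.00 | 85.00 | 5.00 | 110500.00 | 6500.00
Σ | 3300.00 |  |  | 130500.00 | 106500.00
X̄ = 130500.00 / 3300.00 = 39.55 mm
Ȳ = 106500.00 / 3300.00 = 32.27 mm

X̄ = 39.55 mm, Ȳ = 32.27 mm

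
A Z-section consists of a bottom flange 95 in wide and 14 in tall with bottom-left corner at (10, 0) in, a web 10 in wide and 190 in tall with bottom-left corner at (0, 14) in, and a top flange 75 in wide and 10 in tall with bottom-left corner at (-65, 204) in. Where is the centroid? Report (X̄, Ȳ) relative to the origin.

X̄ = 16.42 in, Ȳ = 93.76 in

bottom flange: A = 95 × 14 = 1330.00, centroid at (57.50, 7.00).
web: A = 10 × 190 = 1900.00, centroid at (5.00, 109.00).
top flange: A = 75 × 10 = 750.00, centroid at (-27.50, 209.00).
ΣA = 3980.00 in²
ΣAX̄ = (1330.00)(57.50) + (1900.00)(5.00) + (750.00)(-27.50) = 65350.00 in³
ΣAȲ = (1330.00)(7.00) + (1900.00)(109.00) + (750.00)(209.00) = 373160.00 in³
X̄ = 65350.00 / 3980.00 = 16.42 in
Ȳ = 373160.00 / 3980.00 = 93.76 in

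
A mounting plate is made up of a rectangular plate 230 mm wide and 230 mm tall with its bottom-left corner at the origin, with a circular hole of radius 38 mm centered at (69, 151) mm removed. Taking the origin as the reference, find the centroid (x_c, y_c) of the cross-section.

x_c = 119.31 mm, y_c = 111.62 mm

Part | A | x̄ᵢ | ȳᵢ | A·x̄ᵢ | A·ȳᵢ
plate | 52900.00 | 115.00 | 115.00 | 6083500.00 | 6083500.00
hole | -4536.46 | 69.00 | 151.00 | -313015.73 | -685005.43
Σ | 48363.54 |  |  | 5770484.27 | 5398494.57
x_c = 5770484.27 / 48363.54 = 119.31 mm
y_c = 5398494.57 / 48363.54 = 111.62 mm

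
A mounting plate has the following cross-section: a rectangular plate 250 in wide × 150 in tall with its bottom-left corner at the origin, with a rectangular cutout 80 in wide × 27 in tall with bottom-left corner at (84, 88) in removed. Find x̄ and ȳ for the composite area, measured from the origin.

plate: A = 250 × 150 = 37500.00, centroid at (125.00, 75.00).
hole: A = −(80 × 27) = -2160.00, centroid at (124.00, 101.50).
ΣA = 35340.00 in², ΣAx̄ = 4419660.00 in³, ΣAȳ = 2593260.00 in³.
x̄ = 4419660.00/35340.00 = 125.06 in; ȳ = 2593260.00/35340.00 = 73.38 in.

x̄ = 125.06 in, ȳ = 73.38 in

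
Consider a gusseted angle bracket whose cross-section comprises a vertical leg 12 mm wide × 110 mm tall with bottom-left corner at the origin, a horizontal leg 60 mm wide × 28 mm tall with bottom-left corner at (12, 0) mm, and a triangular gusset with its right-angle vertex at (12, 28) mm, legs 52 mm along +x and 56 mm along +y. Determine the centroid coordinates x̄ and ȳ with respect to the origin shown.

x̄ = 27.20 mm, ȳ = 36.82 mm

vertical leg: A = 12 × 110 = 1320.00, centroid at (6.00, 55.00).
horizontal leg: A = 60 × 28 = 1680.00, centroid at (42.00, 14.00).
gusset: A = ½·52·56 = 1456.00, centroid at (29.33, 46.67).
ΣA = 4456.00 mm²
ΣAx̄ = (1320.00)(6.00) + (1680.00)(42.00) + (1456.00)(29.33) = 121189.33 mm³
ΣAȳ = (1320.00)(55.00) + (1680.00)(14.00) + (1456.00)(46.67) = 164066.67 mm³
x̄ = 121189.33 / 4456.00 = 27.20 mm
ȳ = 164066.67 / 4456.00 = 36.82 mm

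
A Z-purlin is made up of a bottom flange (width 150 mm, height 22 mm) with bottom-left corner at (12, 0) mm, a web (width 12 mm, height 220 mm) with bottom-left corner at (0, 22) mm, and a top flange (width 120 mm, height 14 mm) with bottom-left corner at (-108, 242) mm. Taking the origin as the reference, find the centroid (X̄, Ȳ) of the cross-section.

bottom flange: A = 150 × 22 = 3300.00, centroid at (87.00, 11.00).
web: A = 12 × 220 = 2640.00, centroid at (6.00, 132.00).
top flange: A = 120 × 14 = 1680.00, centroid at (-48.00, 249.00).
ΣA = 7620.00 mm², ΣAX̄ = 222300.00 mm³, ΣAȲ = 803100.00 mm³.
X̄ = 222300.00/7620.00 = 29.17 mm; Ȳ = 803100.00/7620.00 = 105.39 mm.

X̄ = 29.17 mm, Ȳ = 105.39 mm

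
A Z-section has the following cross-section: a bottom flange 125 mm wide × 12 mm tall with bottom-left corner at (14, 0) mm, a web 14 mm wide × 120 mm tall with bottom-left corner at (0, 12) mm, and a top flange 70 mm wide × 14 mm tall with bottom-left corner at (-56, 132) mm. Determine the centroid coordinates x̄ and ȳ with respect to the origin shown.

x̄ = 25.46 mm, ȳ = 63.99 mm

bottom flange: A = 125 × 12 = 1500.00, centroid at (76.50, 6.00).
web: A = 14 × 120 = 1680.00, centroid at (7.00, 72.00).
top flange: A = 70 × 14 = 980.00, centroid at (-21.00, 139.00).
ΣA = 4160.00 mm², ΣAx̄ = 105930.00 mm³, ΣAȳ = 266180.00 mm³.
x̄ = 105930.00/4160.00 = 25.46 mm; ȳ = 266180.00/4160.00 = 63.99 mm.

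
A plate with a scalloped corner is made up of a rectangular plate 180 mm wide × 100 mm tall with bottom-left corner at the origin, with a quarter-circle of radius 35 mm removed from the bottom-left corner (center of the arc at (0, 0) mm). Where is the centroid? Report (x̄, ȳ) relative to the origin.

x̄ = 94.24 mm, ȳ = 51.98 mm

Part | A | x̄ᵢ | ȳᵢ | A·x̄ᵢ | A·ȳᵢ
plate | 18000.00 | 90.00 | 50.00 | 1620000.00 | 900000.00
removed quarter-circle | -962.11 | 14.85 | 14.85 | -14291.67 | -14291.67
Σ | 17037.89 |  |  | 1605708.33 | 885708.33
x̄ = 1605708.33 / 17037.89 = 94.24 mm
ȳ = 885708.33 / 17037.89 = 51.98 mm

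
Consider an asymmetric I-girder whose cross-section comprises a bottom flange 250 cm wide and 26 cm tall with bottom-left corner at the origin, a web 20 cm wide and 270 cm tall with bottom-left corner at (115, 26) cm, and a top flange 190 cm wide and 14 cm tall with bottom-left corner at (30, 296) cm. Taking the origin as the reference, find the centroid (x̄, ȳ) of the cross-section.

x̄ = 125.00 cm, ȳ = 120.87 cm

Part | A | x̄ᵢ | ȳᵢ | A·x̄ᵢ | A·ȳᵢ
bottom flange | 6500.00 | 125.00 | 13.00 | 812500.00 | 84500.00
web | 5400.00 | 125.00 | 161.00 | 675000.00 | 869400.00
top flange | 2660.00 | 125.00 | 303.00 | 332500.00 | 805980.00
Σ | 14560.00 |  |  | 1820000.00 | 1759880.00
x̄ = 1820000.00 / 14560.00 = 125.00 cm
ȳ = 1759880.00 / 14560.00 = 120.87 cm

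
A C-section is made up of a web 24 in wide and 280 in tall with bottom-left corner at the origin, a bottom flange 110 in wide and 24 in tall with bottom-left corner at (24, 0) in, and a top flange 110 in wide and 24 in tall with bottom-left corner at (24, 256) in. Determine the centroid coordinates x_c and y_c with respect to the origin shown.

x_c = 41.48 in, y_c = 140.00 in

web: A = 24 × 280 = 6720.00, centroid at (12.00, 140.00).
bottom flange: A = 110 × 24 = 2640.00, centroid at (79.00, 12.00).
top flange: A = 110 × 24 = 2640.00, centroid at (79.00, 268.00).
ΣA = 12000.00 in², ΣAx_c = 497760.00 in³, ΣAy_c = 1680000.00 in³.
x_c = 497760.00/12000.00 = 41.48 in; y_c = 1680000.00/12000.00 = 140.00 in.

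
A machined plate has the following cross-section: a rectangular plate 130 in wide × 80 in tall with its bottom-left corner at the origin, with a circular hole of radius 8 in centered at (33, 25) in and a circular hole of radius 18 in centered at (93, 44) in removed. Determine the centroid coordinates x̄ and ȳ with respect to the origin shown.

Part | A | x̄ᵢ | ȳᵢ | A·x̄ᵢ | A·ȳᵢ
plate | 10400.00 | 65.00 | 40.00 | 676000.00 | 416000.00
hole 1 | -201.06 | 33.00 | 25.00 | -6635.04 | -5026.55
hole 2 | -1017.88 | 93.00 | 44.00 | -94662.47 | -44786.54
Σ | 9181.06 |  |  | 574702.49 | 366186.91
x̄ = 574702.49 / 9181.06 = 62.60 in
ȳ = 366186.91 / 9181.06 = 39.89 in

x̄ = 62.60 in, ȳ = 39.89 in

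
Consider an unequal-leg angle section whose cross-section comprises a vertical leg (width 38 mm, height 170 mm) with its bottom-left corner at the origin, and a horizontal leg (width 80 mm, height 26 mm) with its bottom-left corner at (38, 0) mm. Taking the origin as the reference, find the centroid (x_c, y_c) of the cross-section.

vertical leg: A = 38 × 170 = 6460.00, centroid at (19.00, 85.00).
horizontal leg: A = 80 × 26 = 2080.00, centroid at (78.00, 13.00).
ΣA = 8540.00 mm², ΣAx_c = 284980.00 mm³, ΣAy_c = 576140.00 mm³.
x_c = 284980.00/8540.00 = 33.37 mm; y_c = 576140.00/8540.00 = 67.46 mm.

x_c = 33.37 mm, y_c = 67.46 mm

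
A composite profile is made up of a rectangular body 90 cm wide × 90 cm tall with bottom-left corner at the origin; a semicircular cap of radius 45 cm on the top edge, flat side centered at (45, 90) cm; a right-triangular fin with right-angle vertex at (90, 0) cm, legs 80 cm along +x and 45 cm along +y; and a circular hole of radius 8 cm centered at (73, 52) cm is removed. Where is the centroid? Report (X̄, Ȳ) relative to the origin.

X̄ = 54.58 cm, Ȳ = 56.53 cm

rectangular body: A = 90 × 90 = 8100.00, centroid at (45.00, 45.00).
semicircular top: A = ½π·45² = 3180.86, centroid at (45.00, 109.10).
triangular fin: A = ½·80·45 = 1800.00, centroid at (116.67, 15.00).
hole: A = −π·8² = -201.06, centroid at (73.00, 52.00).
ΣA = 12879.80 cm²
ΣAX̄ = (8100.00)(45.00) + (3180.86)(45.00) + (1800.00)(116.67) + (-201.06)(73.00) = 702961.29 cm³
ΣAȲ = (8100.00)(45.00) + (3180.86)(109.10) + (1800.00)(15.00) + (-201.06)(52.00) = 728072.41 cm³
X̄ = 702961.29 / 12879.80 = 54.58 cm
Ȳ = 728072.41 / 12879.80 = 56.53 cm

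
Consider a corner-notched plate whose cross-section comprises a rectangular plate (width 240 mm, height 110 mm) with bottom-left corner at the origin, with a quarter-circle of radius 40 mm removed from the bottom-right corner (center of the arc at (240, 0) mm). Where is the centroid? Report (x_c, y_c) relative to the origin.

plate: A = 240 × 110 = 26400.00, centroid at (120.00, 55.00).
removed quarter-circle: A = −¼π·40² = -1256.64, centroid at (223.02, 16.98).
ΣA = 25143.36 mm², ΣAx_c = 2887740.44 mm³, ΣAy_c = 1430666.67 mm³.
x_c = 2887740.44/25143.36 = 114.85 mm; y_c = 1430666.67/25143.36 = 56.90 mm.

x_c = 114.85 mm, y_c = 56.90 mm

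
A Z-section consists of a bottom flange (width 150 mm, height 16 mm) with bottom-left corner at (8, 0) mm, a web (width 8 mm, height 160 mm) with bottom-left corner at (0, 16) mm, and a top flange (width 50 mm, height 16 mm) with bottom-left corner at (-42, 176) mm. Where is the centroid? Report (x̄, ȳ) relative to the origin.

x̄ = 42.57 mm, ȳ = 64.57 mm

Part | A | x̄ᵢ | ȳᵢ | A·x̄ᵢ | A·ȳᵢ
bottom flange | 2400.00 | 83.00 | 8.00 | 199200.00 | 19200.00
web | 1280.00 | 4.00 | 96.00 | 5120.00 | 122880.00
top flange | 800.00 | -17.00 | 184.00 | -13600.00 | 147200.00
Σ | 4480.00 |  |  | 190720.00 | 289280.00
x̄ = 190720.00 / 4480.00 = 42.57 mm
ȳ = 289280.00 / 4480.00 = 64.57 mm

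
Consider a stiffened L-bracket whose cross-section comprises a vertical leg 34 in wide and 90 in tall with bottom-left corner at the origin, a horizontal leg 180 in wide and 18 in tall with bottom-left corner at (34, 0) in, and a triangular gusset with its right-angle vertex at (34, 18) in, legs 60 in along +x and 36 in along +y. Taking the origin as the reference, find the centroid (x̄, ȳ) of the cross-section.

vertical leg: A = 34 × 90 = 3060.00, centroid at (17.00, 45.00).
horizontal leg: A = 180 × 18 = 3240.00, centroid at (124.00, 9.00).
gusset: A = ½·60·36 = 1080.00, centroid at (54.00, 30.00).
ΣA = 7380.00 in², ΣAx̄ = 512100.00 in³, ΣAȳ = 199260.00 in³.
x̄ = 512100.00/7380.00 = 69.39 in; ȳ = 199260.00/7380.00 = 27.00 in.

x̄ = 69.39 in, ȳ = 27.00 in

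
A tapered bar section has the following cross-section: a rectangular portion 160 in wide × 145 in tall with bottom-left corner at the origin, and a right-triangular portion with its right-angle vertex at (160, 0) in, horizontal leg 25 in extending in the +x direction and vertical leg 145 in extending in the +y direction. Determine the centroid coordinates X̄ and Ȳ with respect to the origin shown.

rectangular portion: A = 160 × 145 = 23200.00, centroid at (80.00, 72.50).
triangular portion: A = ½·25·145 = 1812.50, centroid at (168.33, 48.33).
ΣA = 25012.50 in², ΣAX̄ = 2161104.17 in³, ΣAȲ = 1769604.17 in³.
X̄ = 2161104.17/25012.50 = 86.40 in; Ȳ = 1769604.17/25012.50 = 70.75 in.

X̄ = 86.40 in, Ȳ = 70.75 in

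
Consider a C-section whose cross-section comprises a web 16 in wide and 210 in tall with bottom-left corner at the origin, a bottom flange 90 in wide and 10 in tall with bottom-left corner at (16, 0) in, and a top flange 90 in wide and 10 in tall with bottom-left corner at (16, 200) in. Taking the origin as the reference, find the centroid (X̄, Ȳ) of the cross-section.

Part | A | x̄ᵢ | ȳᵢ | A·x̄ᵢ | A·ȳᵢ
web | 3360.00 | 8.00 | 105.00 | 26880.00 | 352800.00
bottom flange | 900.00 | 61.00 | 5.00 | 54900.00 | 4500.00
top flange | 900.00 | 61.00 | 205.00 | 54900.00 | 184500.00
Σ | 5160.00 |  |  | 136680.00 | 541800.00
X̄ = 136680.00 / 5160.00 = 26.49 in
Ȳ = 541800.00 / 5160.00 = 105.00 in

X̄ = 26.49 in, Ȳ = 105.00 in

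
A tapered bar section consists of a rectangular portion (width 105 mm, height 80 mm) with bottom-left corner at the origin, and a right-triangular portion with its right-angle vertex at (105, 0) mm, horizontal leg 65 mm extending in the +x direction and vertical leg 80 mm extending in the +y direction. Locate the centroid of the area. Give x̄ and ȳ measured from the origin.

x̄ = 70.03 mm, ȳ = 36.85 mm

Part | A | x̄ᵢ | ȳᵢ | A·x̄ᵢ | A·ȳᵢ
rectangular portion | 8400.00 | 52.50 | 40.00 | 441000.00 | 336000.00
triangular portion | 2600.00 | 126.67 | 26.67 | 329333.33 | 69333.33
Σ | 11000.00 |  |  | 770333.33 | 405333.33
x̄ = 770333.33 / 11000.00 = 70.03 mm
ȳ = 405333.33 / 11000.00 = 36.85 mm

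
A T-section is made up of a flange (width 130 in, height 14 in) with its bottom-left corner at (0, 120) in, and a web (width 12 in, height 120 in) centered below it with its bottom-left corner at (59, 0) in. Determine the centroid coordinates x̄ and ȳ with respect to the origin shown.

web: A = 12 × 120 = 1440.00, centroid at (65.00, 60.00).
flange: A = 130 × 14 = 1820.00, centroid at (65.00, 127.00).
ΣA = 3260.00 in², ΣAx̄ = 211900.00 in³, ΣAȳ = 317540.00 in³.
x̄ = 211900.00/3260.00 = 65.00 in; ȳ = 317540.00/3260.00 = 97.40 in.

x̄ = 65.00 in, ȳ = 97.40 in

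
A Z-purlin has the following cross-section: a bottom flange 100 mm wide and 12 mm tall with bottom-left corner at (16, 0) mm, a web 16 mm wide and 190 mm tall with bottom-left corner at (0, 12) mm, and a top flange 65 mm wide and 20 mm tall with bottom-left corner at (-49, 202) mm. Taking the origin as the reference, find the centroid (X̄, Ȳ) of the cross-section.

bottom flange: A = 100 × 12 = 1200.00, centroid at (66.00, 6.00).
web: A = 16 × 190 = 3040.00, centroid at (8.00, 107.00).
top flange: A = 65 × 20 = 1300.00, centroid at (-16.50, 212.00).
ΣA = 5540.00 mm²
ΣAX̄ = (1200.00)(66.00) + (3040.00)(8.00) + (1300.00)(-16.50) = 82070.00 mm³
ΣAȲ = (1200.00)(6.00) + (3040.00)(107.00) + (1300.00)(212.00) = 608080.00 mm³
X̄ = 82070.00 / 5540.00 = 14.81 mm
Ȳ = 608080.00 / 5540.00 = 109.76 mm

X̄ = 14.81 mm, Ȳ = 109.76 mm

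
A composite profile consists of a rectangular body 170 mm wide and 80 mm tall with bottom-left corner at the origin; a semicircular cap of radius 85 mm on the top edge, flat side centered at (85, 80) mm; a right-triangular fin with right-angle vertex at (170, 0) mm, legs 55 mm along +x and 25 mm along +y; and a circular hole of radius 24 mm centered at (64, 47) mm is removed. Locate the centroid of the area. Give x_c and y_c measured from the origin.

Part | A | x̄ᵢ | ȳᵢ | A·x̄ᵢ | A·ȳᵢ
rectangular body | 13600.00 | 85.00 | 40.00 | 1156000.00 | 544000.00
semicircular top | 11349.00 | 85.00 | 116.08 | 964665.29 | 1317336.94
triangular fin | 687.50 | 188.33 | 8.33 | 129479.17 | 5729.17
hole | -1809.56 | 64.00 | 47.00 | -115811.67 | -85049.20
Σ | 23826.95 |  |  | 2134332.79 | 1782016.91
x_c = 2134332.79 / 23826.95 = 89.58 mm
y_c = 1782016.91 / 23826.95 = 74.79 mm

x_c = 89.58 mm, y_c = 74.79 mm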